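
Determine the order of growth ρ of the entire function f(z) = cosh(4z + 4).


cosh(w) is a linear combination of e^{iw} and e^{−iw} (or e^w, e^{−w} in the hyperbolic case), so |cosh(w)| ≤ e^{|w|}. With w = 4z + 4, |w| ≤ 4|z| + 4 = 4r + 4 on |z| = r, giving M(r) ≤ e^{4r + 4}, so ρ ≤ 1. On a suitable ray (z = it for sin/cos; z = t for sinh/cosh, t real → ∞), |cosh(4z + 4)| grows like e^{4|t|}/2, so ρ ≥ 1. Hence ρ = 1.
Therefore ρ = 1.

Order ρ = 1.


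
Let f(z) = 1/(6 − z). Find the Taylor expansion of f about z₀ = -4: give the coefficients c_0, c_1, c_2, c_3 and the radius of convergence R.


Let w = z − z₀, so z = z₀ + w.
Then 6 − z = 6 − (z₀ + w) = (6 − z₀) − w = 10 − w.
f(z) = 1/(10 − w) = (1/(10)) · 1/(1 − w/(10)) = Σ_{n≥0} w^n / (10)^(n+1).
So c_n = 1/(10)^(n+1):
  c_0 = 1/(10)^1 = 1/10.
  c_1 = 1/(10)^2 = 1/100.
  c_2 = 1/(10)^3 = 1/1000.
  c_3 = 1/(10)^4 = 1/10000.
The series is valid for |w/d| < 1, i.e. |z − z₀| < |d|.
Radius of convergence: R = |6 − z₀| = |10| = 10 (distance from z₀ to the singularity z = 6).

c_0 = 1/10, c_1 = 1/100, c_2 = 1/1000, c_3 = 1/10000; R = 10.


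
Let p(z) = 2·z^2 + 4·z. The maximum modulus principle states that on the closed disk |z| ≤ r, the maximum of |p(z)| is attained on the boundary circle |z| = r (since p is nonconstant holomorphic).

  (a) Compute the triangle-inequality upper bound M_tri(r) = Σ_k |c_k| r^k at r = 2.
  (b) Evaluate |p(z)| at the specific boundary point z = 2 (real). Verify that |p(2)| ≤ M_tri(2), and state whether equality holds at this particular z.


Coefficients: c_0 = 0, c_1 = 4, c_2 = 2. Radius r = 2.
Part (a). Triangle bound: M_tri(r) = Σ_k |c_k| r^k
  = |0|·2^0 + |4|·2^1 + |2|·2^2
  = 0 + 8 + 8 = 16.
This bounds M(r) := max_{|z|=r} |p(z)| from above; equality holds iff all terms c_k z^k can be made to align in phase at a single z on |z|=r.
Part (b). At z = 2 (real, on the circle |z| = r):
  p(2) = (0)·2^0 + (4)·2^1 + (2)·2^2 = 16.
  |p(2)| = 16.
Since all nonzero coefficients share the same sign, |p(2)| = 16 = M_tri(2); the triangle bound is attained at z = 2, so in fact M(r) = 16.

M_tri(2) = 16; |p(2)| = 16; equality at z=2: yes.


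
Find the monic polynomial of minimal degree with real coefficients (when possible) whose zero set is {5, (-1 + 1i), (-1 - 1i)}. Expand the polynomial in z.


The polynomial is p(z) = ∏_{α ∈ S} (z − α), where S = {5, (-1 + 1i), (-1 - 1i)}.
Expanding the product yields: p(z) = z^3 -3·z^2 -8·z -10.
Note conjugate pairs combine to real quadratics: (z − (-1+1i))(z − (-1−1i)) = z² + 2z + 2.
The resulting polynomial has degree 3 and real coefficients as required.

p(z) = z^3 -3·z^2 -8·z -10.


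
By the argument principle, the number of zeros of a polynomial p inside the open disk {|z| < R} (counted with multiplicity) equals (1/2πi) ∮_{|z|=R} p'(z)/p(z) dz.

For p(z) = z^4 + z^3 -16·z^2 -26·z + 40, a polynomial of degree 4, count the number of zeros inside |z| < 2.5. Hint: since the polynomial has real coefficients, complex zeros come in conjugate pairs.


The zeros of p are: (-3 + 1i), (-3 - 1i), 1, 4.
Their magnitudes are: 3.162, 3.162, 1, 4.
Zeros with |z| < R = 2.5: 1.
Count = 1.
By the argument principle, (1/2πi) ∮_{|z|=R} p'(z)/p(z) dz equals exactly this count.

Number of zeros inside |z| < 2.5: 1.


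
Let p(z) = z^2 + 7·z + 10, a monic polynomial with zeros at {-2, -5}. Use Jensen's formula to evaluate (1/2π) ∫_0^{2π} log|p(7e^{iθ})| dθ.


Zeros: -5, -2; r = 7.
Inside |z| < r: -5, -2. Outside (|z| ≥ r): ∅.
p(0) = 10, so log|p(0)| = log(10) = 2.3026.
Apply Jensen: I(r) = log|p(0)| + Σ_k log(r/|z_k|), summed over zeros inside |z| < r.
  log(r/|z_k|) for z_k = -2: log(7/2) = 1.2528
  log(r/|z_k|) for z_k = -5: log(7/5) = 0.3365
Sum over inside zeros: 1.5892.
I(r) = log|p(0)| + (inside sum) = 2.3026 + 1.5892 = 3.8918.
Closed form (all zeros inside, monic): I(r) = n·log(r) = 2·log(7) = 3.8918. ✓

I(r) ≈ 3.8918.


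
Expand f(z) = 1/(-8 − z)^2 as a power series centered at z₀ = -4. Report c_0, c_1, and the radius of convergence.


Let w = z − z₀, so z = z₀ + w.
Then -8 − z = -8 − (z₀ + w) = (-8 − z₀) − w = -4 − w.
f(z) = 1/(-4 − w)^2 = (1/(-4)^2) · (1 − w/(-4))^{−2}.
By the binomial series (1−u)^{−2} = Σ_{n≥0} C(n+1, 1) u^n for |u|<1, with u = w/(-4):
  c_n = C(n+1, 1) / (-4)^(n+2).
  c_0 = 1/(-4)^2 = 1/16.
  c_1 = 2/(-4)^3 = -1/32.
The series is valid for |w/d| < 1, i.e. |z − z₀| < |d|.
Radius of convergence: R = |-8 − z₀| = |-4| = 4 (distance from z₀ to the singularity z = -8).

c_0 = 1/16, c_1 = -1/32; R = 4.


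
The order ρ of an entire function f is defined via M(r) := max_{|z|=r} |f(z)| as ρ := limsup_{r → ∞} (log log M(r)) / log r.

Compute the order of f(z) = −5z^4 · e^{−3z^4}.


M(r) = max_{|z|=r} |-5|·|z|^4·|e^{−3z^4}| = 5·r^4 · e^{3r^4} (the factors attain their maxima compatibly on |z|=r). Then log M(r) = log 5 + 4·log r + 3r^4, dominated by the last term, so log log M(r) ~ 4·log r. The polynomial factor -5z^4 contributes only a log r term and does not affect the order. ρ = 4.
Therefore ρ = 4.

Order ρ = 4.


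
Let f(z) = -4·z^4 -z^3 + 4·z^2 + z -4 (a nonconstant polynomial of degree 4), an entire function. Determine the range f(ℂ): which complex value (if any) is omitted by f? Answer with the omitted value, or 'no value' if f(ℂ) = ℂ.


Little Picard bounds the complement of f(ℂ) to at most one point.
For every w ∈ ℂ, the equation p(z) − w = 0 is a nonconstant polynomial in z and hence has at least one root by the fundamental theorem of algebra. So p is surjective onto ℂ, omitting no value.

Omitted value: no value.


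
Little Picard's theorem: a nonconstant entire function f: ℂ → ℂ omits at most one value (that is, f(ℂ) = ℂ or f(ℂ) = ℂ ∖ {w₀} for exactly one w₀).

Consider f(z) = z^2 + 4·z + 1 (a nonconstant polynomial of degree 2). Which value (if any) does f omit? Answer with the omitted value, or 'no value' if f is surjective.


Little Picard bounds the complement of f(ℂ) to at most one point.
For every w ∈ ℂ, the equation p(z) − w = 0 is a nonconstant polynomial in z and hence has at least one root by the fundamental theorem of algebra. So p is surjective onto ℂ, omitting no value.

Omitted value: no value.


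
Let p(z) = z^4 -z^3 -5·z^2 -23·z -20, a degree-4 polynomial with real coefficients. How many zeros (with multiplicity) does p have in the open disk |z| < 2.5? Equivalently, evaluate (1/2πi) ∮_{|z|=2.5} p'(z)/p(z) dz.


The zeros of p are: 4, -1, (-1 + 2i), (-1 - 2i).
Their magnitudes are: 4, 1, 2.236, 2.236.
Zeros with |z| < R = 2.5: -1, (-1 + 2i), (-1 - 2i).
Count = 3.
By the argument principle, (1/2πi) ∮_{|z|=R} p'(z)/p(z) dz equals exactly this count.

Number of zeros inside |z| < 2.5: 3.


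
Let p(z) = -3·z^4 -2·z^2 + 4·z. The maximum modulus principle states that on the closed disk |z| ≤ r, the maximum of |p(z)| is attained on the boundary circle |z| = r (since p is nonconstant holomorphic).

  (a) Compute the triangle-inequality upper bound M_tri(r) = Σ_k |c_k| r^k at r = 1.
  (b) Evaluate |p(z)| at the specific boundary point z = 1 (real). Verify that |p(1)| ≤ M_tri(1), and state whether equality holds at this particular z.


Coefficients: c_0 = 0, c_1 = 4, c_2 = -2, c_3 = 0, c_4 = -3. Radius r = 1.
Part (a). Triangle bound: M_tri(r) = Σ_k |c_k| r^k
  = |0|·1^0 + |4|·1^1 + |-2|·1^2 + |0|·1^3 + |-3|·1^4
  = 0 + 4 + 2 + 0 + 3 = 9.
This bounds M(r) := max_{|z|=r} |p(z)| from above; equality holds iff all terms c_k z^k can be made to align in phase at a single z on |z|=r.
Part (b). At z = 1 (real, on the circle |z| = r):
  p(1) = (0)·1^0 + (4)·1^1 + (-2)·1^2 + (0)·1^3 + (-3)·1^4 = -1.
  |p(1)| = 1.
Check: |p(1)| = 1 ≤ 9 = M_tri(1). ✓ Equality does not hold at z = 1 (the coefficients have mixed signs, so the terms do not all align in phase there).

M_tri(1) = 9; |p(1)| = 1; equality at z=1: no.


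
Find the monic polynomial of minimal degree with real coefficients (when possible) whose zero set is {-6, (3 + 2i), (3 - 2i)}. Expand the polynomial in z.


The polynomial is p(z) = ∏_{α ∈ S} (z − α), where S = {-6, (3 + 2i), (3 - 2i)}.
Expanding the product yields: p(z) = z^3 -23·z + 78.
Note conjugate pairs combine to real quadratics: (z − (3+2i))(z − (3−2i)) = z² − 6z + 13.
The resulting polynomial has degree 3 and real coefficients as required.

p(z) = z^3 -23·z + 78.


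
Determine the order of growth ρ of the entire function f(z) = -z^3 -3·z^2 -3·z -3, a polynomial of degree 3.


|f(z)| ≤ Σ|c_k|·r^k = O(r^3) as r → ∞. Polynomial growth is O(e^{r^ε}) for every ε > 0 (since r^3/e^{r^ε} → 0), so ρ ≤ ε for all ε > 0, i.e. ρ = 0. Every nonconstant polynomial has order 0.
Therefore ρ = 0.

Order ρ = 0.


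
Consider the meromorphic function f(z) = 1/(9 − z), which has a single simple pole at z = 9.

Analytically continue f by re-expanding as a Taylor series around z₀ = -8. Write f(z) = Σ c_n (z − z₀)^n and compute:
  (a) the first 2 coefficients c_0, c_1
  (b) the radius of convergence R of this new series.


Let w = z − z₀, so z = z₀ + w.
Then 9 − z = 9 − (z₀ + w) = (9 − z₀) − w = 17 − w.
f(z) = 1/(17 − w) = (1/(17)) · 1/(1 − w/(17)) = Σ_{n≥0} w^n / (17)^(n+1).
So c_n = 1/(17)^(n+1):
  c_0 = 1/(17)^1 = 1/17.
  c_1 = 1/(17)^2 = 1/289.
The series is valid for |w/d| < 1, i.e. |z − z₀| < |d|.
Radius of convergence: R = |9 − z₀| = |17| = 17 (distance from z₀ to the singularity z = 9).

c_0 = 1/17, c_1 = 1/289; R = 17.


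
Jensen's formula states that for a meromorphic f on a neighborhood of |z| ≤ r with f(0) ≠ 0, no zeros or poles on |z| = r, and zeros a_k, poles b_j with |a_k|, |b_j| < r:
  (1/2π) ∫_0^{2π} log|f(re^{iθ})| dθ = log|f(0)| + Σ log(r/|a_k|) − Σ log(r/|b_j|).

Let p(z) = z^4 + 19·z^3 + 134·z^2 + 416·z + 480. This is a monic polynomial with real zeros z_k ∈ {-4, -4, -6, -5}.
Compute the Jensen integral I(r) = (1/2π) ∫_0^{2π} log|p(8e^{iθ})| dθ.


Zeros: -6, -5, -4, -4; r = 8.
Inside |z| < r: -6, -5, -4, -4. Outside (|z| ≥ r): ∅.
p(0) = 480, so log|p(0)| = log(480) = 6.1738.
Apply Jensen: I(r) = log|p(0)| + Σ_k log(r/|z_k|), summed over zeros inside |z| < r.
  log(r/|z_k|) for z_k = -4: log(8/4) = 0.6931
  log(r/|z_k|) for z_k = -4: log(8/4) = 0.6931
  log(r/|z_k|) for z_k = -6: log(8/6) = 0.2877
  log(r/|z_k|) for z_k = -5: log(8/5) = 0.4700
Sum over inside zeros: 2.1440.
I(r) = log|p(0)| + (inside sum) = 6.1738 + 2.1440 = 8.3178.
Closed form (all zeros inside, monic): I(r) = n·log(r) = 4·log(8) = 8.3178. ✓

I(r) ≈ 8.3178.


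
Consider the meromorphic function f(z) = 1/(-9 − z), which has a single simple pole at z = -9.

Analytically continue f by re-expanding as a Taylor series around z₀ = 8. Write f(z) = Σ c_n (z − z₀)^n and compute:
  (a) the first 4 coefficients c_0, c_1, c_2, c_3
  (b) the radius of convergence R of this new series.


Let w = z − z₀, so z = z₀ + w.
Then -9 − z = -9 − (z₀ + w) = (-9 − z₀) − w = -17 − w.
f(z) = 1/(-17 − w) = (1/(-17)) · 1/(1 − w/(-17)) = Σ_{n≥0} w^n / (-17)^(n+1).
So c_n = 1/(-17)^(n+1):
  c_0 = 1/(-17)^1 = -1/17.
  c_1 = 1/(-17)^2 = 1/289.
  c_2 = 1/(-17)^3 = -1/4913.
  c_3 = 1/(-17)^4 = 1/83521.
The series is valid for |w/d| < 1, i.e. |z − z₀| < |d|.
Radius of convergence: R = |-9 − z₀| = |-17| = 17 (distance from z₀ to the singularity z = -9).

c_0 = -1/17, c_1 = 1/289, c_2 = -1/4913, c_3 = 1/83521; R = 17.


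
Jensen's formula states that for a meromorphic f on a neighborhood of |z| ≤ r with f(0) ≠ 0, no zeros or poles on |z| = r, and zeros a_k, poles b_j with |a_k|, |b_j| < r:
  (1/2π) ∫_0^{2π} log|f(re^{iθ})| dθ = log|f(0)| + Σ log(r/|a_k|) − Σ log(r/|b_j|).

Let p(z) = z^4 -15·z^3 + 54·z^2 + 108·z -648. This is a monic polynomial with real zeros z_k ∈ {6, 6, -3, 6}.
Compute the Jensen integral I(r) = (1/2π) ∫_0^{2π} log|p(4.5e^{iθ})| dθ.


Zeros: -3, 6, 6, 6; r = 4.5.
Inside |z| < r: -3. Outside (|z| ≥ r): 6, 6, 6.
p(0) = -648, so log|p(0)| = log(648) = 6.4739.
Apply Jensen: I(r) = log|p(0)| + Σ_k log(r/|z_k|), summed over zeros inside |z| < r.
  log(r/|z_k|) for z_k = -3: log(4.5/3) = 0.4055
  Outside zeros (6, 6, 6) contribute nothing to the Jensen sum.
Sum over inside zeros: 0.4055.
I(r) = log|p(0)| + (inside sum) = 6.4739 + 0.4055 = 6.8794.
Note: since some zeros are outside |z| ≤ r, the simplified n·log(r) form does NOT apply — only the inside zeros contribute.

I(r) ≈ 6.8794.


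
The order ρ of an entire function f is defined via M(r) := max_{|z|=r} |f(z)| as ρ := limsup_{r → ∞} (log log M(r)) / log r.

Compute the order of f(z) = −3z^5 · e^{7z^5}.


M(r) = max_{|z|=r} |-3|·|z|^5·|e^{7z^5}| = 3·r^5 · e^{7r^5} (the factors attain their maxima compatibly on |z|=r). Then log M(r) = log 3 + 5·log r + 7r^5, dominated by the last term, so log log M(r) ~ 5·log r. The polynomial factor -3z^5 contributes only a log r term and does not affect the order. ρ = 5.
Therefore ρ = 5.

Order ρ = 5.


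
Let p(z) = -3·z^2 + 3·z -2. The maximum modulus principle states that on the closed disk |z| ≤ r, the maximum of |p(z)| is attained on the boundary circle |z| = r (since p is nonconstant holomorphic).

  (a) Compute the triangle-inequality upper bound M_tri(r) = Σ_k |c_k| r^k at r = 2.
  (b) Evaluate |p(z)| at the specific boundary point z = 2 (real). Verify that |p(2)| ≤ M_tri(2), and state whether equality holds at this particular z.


Coefficients: c_0 = -2, c_1 = 3, c_2 = -3. Radius r = 2.
Part (a). Triangle bound: M_tri(r) = Σ_k |c_k| r^k
  = |-2|·2^0 + |3|·2^1 + |-3|·2^2
  = 2 + 6 + 12 = 20.
This bounds M(r) := max_{|z|=r} |p(z)| from above; equality holds iff all terms c_k z^k can be made to align in phase at a single z on |z|=r.
Part (b). At z = 2 (real, on the circle |z| = r):
  p(2) = (-2)·2^0 + (3)·2^1 + (-3)·2^2 = -8.
  |p(2)| = 8.
Check: |p(2)| = 8 ≤ 20 = M_tri(2). ✓ Equality does not hold at z = 2 (the coefficients have mixed signs, so the terms do not all align in phase there).

M_tri(2) = 20; |p(2)| = 8; equality at z=2: no.


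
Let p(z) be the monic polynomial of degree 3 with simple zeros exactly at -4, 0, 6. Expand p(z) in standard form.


The polynomial is p(z) = ∏_{α ∈ S} (z − α), where S = {-4, 0, 6}.
Expanding the product yields: p(z) = z^3 -2·z^2 -24·z.
The resulting polynomial has degree 3 and real coefficients as required.

p(z) = z^3 -2·z^2 -24·z.


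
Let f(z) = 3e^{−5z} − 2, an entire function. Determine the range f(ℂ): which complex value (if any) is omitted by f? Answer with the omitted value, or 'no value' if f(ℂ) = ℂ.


Little Picard bounds the complement of f(ℂ) to at most one point.
e^{−5z} is never zero on ℂ, so 3·e^{−5z} takes every value in ℂ ∖ {0}. Adding -2 shifts the range to ℂ ∖ {-2}. Thus f omits exactly the value -2.

Omitted value: -2.


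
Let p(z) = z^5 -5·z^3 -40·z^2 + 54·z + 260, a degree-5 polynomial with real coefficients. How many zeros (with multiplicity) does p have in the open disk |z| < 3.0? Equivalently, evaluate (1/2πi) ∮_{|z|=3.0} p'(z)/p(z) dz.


The zeros of p are: -2, (-2 + 3i), (-2 - 3i), (3 + 1i), (3 - 1i).
Their magnitudes are: 2, 3.606, 3.606, 3.162, 3.162.
Zeros with |z| < R = 3.0: -2.
Count = 1.
By the argument principle, (1/2πi) ∮_{|z|=R} p'(z)/p(z) dz equals exactly this count.

Number of zeros inside |z| < 3.0: 1.


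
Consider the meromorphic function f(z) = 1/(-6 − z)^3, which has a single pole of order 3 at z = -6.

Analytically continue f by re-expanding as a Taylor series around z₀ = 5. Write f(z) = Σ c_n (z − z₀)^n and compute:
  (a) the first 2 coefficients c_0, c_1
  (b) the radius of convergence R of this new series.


Let w = z − z₀, so z = z₀ + w.
Then -6 − z = -6 − (z₀ + w) = (-6 − z₀) − w = -11 − w.
f(z) = 1/(-11 − w)^3 = (1/(-11)^3) · (1 − w/(-11))^{−3}.
By the binomial series (1−u)^{−3} = Σ_{n≥0} C(n+2, 2) u^n for |u|<1, with u = w/(-11):
  c_n = C(n+2, 2) / (-11)^(n+3).
  c_0 = 1/(-11)^3 = -1/1331.
  c_1 = 3/(-11)^4 = 3/14641.
The series is valid for |w/d| < 1, i.e. |z − z₀| < |d|.
Radius of convergence: R = |-6 − z₀| = |-11| = 11 (distance from z₀ to the singularity z = -6).

c_0 = -1/1331, c_1 = 3/14641; R = 11.


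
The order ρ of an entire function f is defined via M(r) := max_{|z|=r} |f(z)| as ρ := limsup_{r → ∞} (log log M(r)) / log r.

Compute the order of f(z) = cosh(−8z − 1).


cosh(w) is a linear combination of e^{iw} and e^{−iw} (or e^w, e^{−w} in the hyperbolic case), so |cosh(w)| ≤ e^{|w|}. With w = −8z − 1, |w| ≤ 8|z| + 1 = 8r + 1 on |z| = r, giving M(r) ≤ e^{8r + 1}, so ρ ≤ 1. On a suitable ray (z = it for sin/cos; z = t for sinh/cosh, t real → ∞), |cosh(−8z − 1)| grows like e^{8|t|}/2, so ρ ≥ 1. Hence ρ = 1.
Therefore ρ = 1.

Order ρ = 1.


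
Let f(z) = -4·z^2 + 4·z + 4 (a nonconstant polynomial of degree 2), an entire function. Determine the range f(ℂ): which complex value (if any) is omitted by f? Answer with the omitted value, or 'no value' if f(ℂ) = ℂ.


Little Picard bounds the complement of f(ℂ) to at most one point.
For every w ∈ ℂ, the equation p(z) − w = 0 is a nonconstant polynomial in z and hence has at least one root by the fundamental theorem of algebra. So p is surjective onto ℂ, omitting no value.

Omitted value: no value.


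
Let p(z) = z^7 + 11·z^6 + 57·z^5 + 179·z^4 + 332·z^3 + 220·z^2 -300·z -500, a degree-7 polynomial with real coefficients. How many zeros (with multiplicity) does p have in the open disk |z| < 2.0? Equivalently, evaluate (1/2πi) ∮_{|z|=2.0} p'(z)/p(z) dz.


The zeros of p are: (-3 + 1i), (-3 - 1i), 1, (-1 + 3i), (-1 - 3i), (-2 + 1i), (-2 - 1i).
Their magnitudes are: 3.162, 3.162, 1, 3.162, 3.162, 2.236, 2.236.
Zeros with |z| < R = 2.0: 1.
Count = 1.
By the argument principle, (1/2πi) ∮_{|z|=R} p'(z)/p(z) dz equals exactly this count.

Number of zeros inside |z| < 2.0: 1.


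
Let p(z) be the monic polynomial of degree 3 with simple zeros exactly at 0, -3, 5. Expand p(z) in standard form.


The polynomial is p(z) = ∏_{α ∈ S} (z − α), where S = {0, -3, 5}.
Expanding the product yields: p(z) = z^3 -2·z^2 -15·z.
The resulting polynomial has degree 3 and real coefficients as required.

p(z) = z^3 -2·z^2 -15·z.


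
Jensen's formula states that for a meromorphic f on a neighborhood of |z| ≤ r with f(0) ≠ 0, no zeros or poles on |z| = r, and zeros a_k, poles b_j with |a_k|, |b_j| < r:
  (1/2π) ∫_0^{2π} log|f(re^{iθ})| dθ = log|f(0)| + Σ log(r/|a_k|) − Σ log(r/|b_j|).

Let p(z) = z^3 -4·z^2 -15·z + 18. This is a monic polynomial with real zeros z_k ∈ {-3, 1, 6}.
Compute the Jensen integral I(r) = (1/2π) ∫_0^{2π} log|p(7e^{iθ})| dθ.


Zeros: -3, 1, 6; r = 7.
Inside |z| < r: -3, 1, 6. Outside (|z| ≥ r): ∅.
p(0) = 18, so log|p(0)| = log(18) = 2.8904.
Apply Jensen: I(r) = log|p(0)| + Σ_k log(r/|z_k|), summed over zeros inside |z| < r.
  log(r/|z_k|) for z_k = -3: log(7/3) = 0.8473
  log(r/|z_k|) for z_k = 1: log(7/1) = 1.9459
  log(r/|z_k|) for z_k = 6: log(7/6) = 0.1542
Sum over inside zeros: 2.9474.
I(r) = log|p(0)| + (inside sum) = 2.8904 + 2.9474 = 5.8377.
Closed form (all zeros inside, monic): I(r) = n·log(r) = 3·log(7) = 5.8377. ✓

I(r) ≈ 5.8377.


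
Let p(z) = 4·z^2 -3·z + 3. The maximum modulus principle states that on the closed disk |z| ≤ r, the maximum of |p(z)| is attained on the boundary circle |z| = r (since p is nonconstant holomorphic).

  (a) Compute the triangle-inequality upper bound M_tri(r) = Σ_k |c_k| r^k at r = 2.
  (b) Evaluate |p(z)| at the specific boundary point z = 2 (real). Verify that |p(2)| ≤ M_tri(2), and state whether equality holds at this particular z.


Coefficients: c_0 = 3, c_1 = -3, c_2 = 4. Radius r = 2.
Part (a). Triangle bound: M_tri(r) = Σ_k |c_k| r^k
  = |3|·2^0 + |-3|·2^1 + |4|·2^2
  = 3 + 6 + 16 = 25.
This bounds M(r) := max_{|z|=r} |p(z)| from above; equality holds iff all terms c_k z^k can be made to align in phase at a single z on |z|=r.
Part (b). At z = 2 (real, on the circle |z| = r):
  p(2) = (3)·2^0 + (-3)·2^1 + (4)·2^2 = 13.
  |p(2)| = 13.
Check: |p(2)| = 13 ≤ 25 = M_tri(2). ✓ Equality does not hold at z = 2 (the coefficients have mixed signs, so the terms do not all align in phase there).

M_tri(2) = 25; |p(2)| = 13; equality at z=2: no.


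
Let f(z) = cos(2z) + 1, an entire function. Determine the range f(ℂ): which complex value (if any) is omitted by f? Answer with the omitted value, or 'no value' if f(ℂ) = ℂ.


Little Picard bounds the complement of f(ℂ) to at most one point.
cos is entire and surjective onto ℂ: for every w ∈ ℂ, cos(ζ) = w has a solution ζ ∈ ℂ (e.g., via the complex inverse arccos). With ζ = 2z this gives z = ζ/(2). Then 1·cos(2z) takes every value in 1·ℂ = ℂ, and adding 1 is a bijection of ℂ. So f is surjective and omits no value. (Note: only on the real line is cos bounded by [−1, 1].)

Omitted value: no value.


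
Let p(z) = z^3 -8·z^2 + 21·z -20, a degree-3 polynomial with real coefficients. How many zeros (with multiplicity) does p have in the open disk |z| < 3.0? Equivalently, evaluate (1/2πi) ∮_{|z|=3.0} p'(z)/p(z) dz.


The zeros of p are: (2 + 1i), (2 - 1i), 4.
Their magnitudes are: 2.236, 2.236, 4.
Zeros with |z| < R = 3.0: (2 + 1i), (2 - 1i).
Count = 2.
By the argument principle, (1/2πi) ∮_{|z|=R} p'(z)/p(z) dz equals exactly this count.

Number of zeros inside |z| < 3.0: 2.


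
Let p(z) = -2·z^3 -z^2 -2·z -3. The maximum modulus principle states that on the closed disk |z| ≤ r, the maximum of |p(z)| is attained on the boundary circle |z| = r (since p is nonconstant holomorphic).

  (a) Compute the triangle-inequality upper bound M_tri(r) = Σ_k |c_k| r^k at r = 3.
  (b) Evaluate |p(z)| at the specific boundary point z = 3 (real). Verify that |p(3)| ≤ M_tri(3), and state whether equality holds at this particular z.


Coefficients: c_0 = -3, c_1 = -2, c_2 = -1, c_3 = -2. Radius r = 3.
Part (a). Triangle bound: M_tri(r) = Σ_k |c_k| r^k
  = |-3|·3^0 + |-2|·3^1 + |-1|·3^2 + |-2|·3^3
  = 3 + 6 + 9 + 54 = 72.
This bounds M(r) := max_{|z|=r} |p(z)| from above; equality holds iff all terms c_k z^k can be made to align in phase at a single z on |z|=r.
Part (b). At z = 3 (real, on the circle |z| = r):
  p(3) = (-3)·3^0 + (-2)·3^1 + (-1)·3^2 + (-2)·3^3 = -72.
  |p(3)| = 72.
Since all nonzero coefficients share the same sign, |p(3)| = 72 = M_tri(3); the triangle bound is attained at z = 3, so in fact M(r) = 72.

M_tri(3) = 72; |p(3)| = 72; equality at z=3: yes.


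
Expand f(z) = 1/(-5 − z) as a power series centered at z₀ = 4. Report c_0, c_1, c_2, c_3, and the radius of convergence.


Let w = z − z₀, so z = z₀ + w.
Then -5 − z = -5 − (z₀ + w) = (-5 − z₀) − w = -9 − w.
f(z) = 1/(-9 − w) = (1/(-9)) · 1/(1 − w/(-9)) = Σ_{n≥0} w^n / (-9)^(n+1).
So c_n = 1/(-9)^(n+1):
  c_0 = 1/(-9)^1 = -1/9.
  c_1 = 1/(-9)^2 = 1/81.
  c_2 = 1/(-9)^3 = -1/729.
  c_3 = 1/(-9)^4 = 1/6561.
The series is valid for |w/d| < 1, i.e. |z − z₀| < |d|.
Radius of convergence: R = |-5 − z₀| = |-9| = 9 (distance from z₀ to the singularity z = -5).

c_0 = -1/9, c_1 = 1/81, c_2 = -1/729, c_3 = 1/6561; R = 9.


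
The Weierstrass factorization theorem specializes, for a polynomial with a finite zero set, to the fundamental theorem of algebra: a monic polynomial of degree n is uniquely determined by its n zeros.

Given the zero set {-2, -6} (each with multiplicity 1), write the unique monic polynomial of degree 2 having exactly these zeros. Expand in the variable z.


The polynomial is p(z) = ∏_{α ∈ S} (z − α), where S = {-2, -6}.
Expanding the product yields: p(z) = z^2 + 8·z + 12.
The resulting polynomial has degree 2 and real coefficients as required.

p(z) = z^2 + 8·z + 12.


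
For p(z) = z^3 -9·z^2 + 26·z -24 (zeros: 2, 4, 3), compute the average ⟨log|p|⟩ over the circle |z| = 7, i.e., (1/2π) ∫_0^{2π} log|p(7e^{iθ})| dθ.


Zeros: 2, 3, 4; r = 7.
Inside |z| < r: 2, 3, 4. Outside (|z| ≥ r): ∅.
p(0) = -24, so log|p(0)| = log(24) = 3.1781.
Apply Jensen: I(r) = log|p(0)| + Σ_k log(r/|z_k|), summed over zeros inside |z| < r.
  log(r/|z_k|) for z_k = 2: log(7/2) = 1.2528
  log(r/|z_k|) for z_k = 4: log(7/4) = 0.5596
  log(r/|z_k|) for z_k = 3: log(7/3) = 0.8473
Sum over inside zeros: 2.6597.
I(r) = log|p(0)| + (inside sum) = 3.1781 + 2.6597 = 5.8377.
Closed form (all zeros inside, monic): I(r) = n·log(r) = 3·log(7) = 5.8377. ✓

I(r) ≈ 5.8377.


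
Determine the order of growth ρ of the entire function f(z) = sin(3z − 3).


sin(w) is a linear combination of e^{iw} and e^{−iw} (or e^w, e^{−w} in the hyperbolic case), so |sin(w)| ≤ e^{|w|}. With w = 3z − 3, |w| ≤ 3|z| + 3 = 3r + 3 on |z| = r, giving M(r) ≤ e^{3r + 3}, so ρ ≤ 1. On a suitable ray (z = it for sin/cos; z = t for sinh/cosh, t real → ∞), |sin(3z − 3)| grows like e^{3|t|}/2, so ρ ≥ 1. Hence ρ = 1.
Therefore ρ = 1.

Order ρ = 1.


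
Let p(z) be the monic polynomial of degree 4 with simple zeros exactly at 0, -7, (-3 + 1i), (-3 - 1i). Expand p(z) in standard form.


The polynomial is p(z) = ∏_{α ∈ S} (z − α), where S = {0, -7, (-3 + 1i), (-3 - 1i)}.
Expanding the product yields: p(z) = z^4 + 13·z^3 + 52·z^2 + 70·z.
Note conjugate pairs combine to real quadratics: (z − (-3+1i))(z − (-3−1i)) = z² + 6z + 10.
The resulting polynomial has degree 4 and real coefficients as required.

p(z) = z^4 + 13·z^3 + 52·z^2 + 70·z.


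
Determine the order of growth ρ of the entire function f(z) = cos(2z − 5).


cos(w) is a linear combination of e^{iw} and e^{−iw} (or e^w, e^{−w} in the hyperbolic case), so |cos(w)| ≤ e^{|w|}. With w = 2z − 5, |w| ≤ 2|z| + 5 = 2r + 5 on |z| = r, giving M(r) ≤ e^{2r + 5}, so ρ ≤ 1. On a suitable ray (z = it for sin/cos; z = t for sinh/cosh, t real → ∞), |cos(2z − 5)| grows like e^{2|t|}/2, so ρ ≥ 1. Hence ρ = 1.
Therefore ρ = 1.

Order ρ = 1.


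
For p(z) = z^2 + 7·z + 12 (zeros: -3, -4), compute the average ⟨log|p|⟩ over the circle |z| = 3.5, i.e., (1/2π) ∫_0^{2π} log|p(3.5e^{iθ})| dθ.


Zeros: -4, -3; r = 3.5.
Inside |z| < r: -3. Outside (|z| ≥ r): -4.
p(0) = 12, so log|p(0)| = log(12) = 2.4849.
Apply Jensen: I(r) = log|p(0)| + Σ_k log(r/|z_k|), summed over zeros inside |z| < r.
  log(r/|z_k|) for z_k = -3: log(3.5/3) = 0.1542
  Outside zeros (-4) contribute nothing to the Jensen sum.
Sum over inside zeros: 0.1542.
I(r) = log|p(0)| + (inside sum) = 2.4849 + 0.1542 = 2.6391.
Note: since some zeros are outside |z| ≤ r, the simplified n·log(r) form does NOT apply — only the inside zeros contribute.

I(r) ≈ 2.6391.


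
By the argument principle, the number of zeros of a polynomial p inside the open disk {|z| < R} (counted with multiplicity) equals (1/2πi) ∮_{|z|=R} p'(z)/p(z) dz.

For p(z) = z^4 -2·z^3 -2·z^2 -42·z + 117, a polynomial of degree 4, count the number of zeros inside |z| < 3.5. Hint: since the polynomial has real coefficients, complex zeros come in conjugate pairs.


The zeros of p are: 3, (-2 + 3i), (-2 - 3i), 3.
Their magnitudes are: 3, 3.606, 3.606, 3.
Zeros with |z| < R = 3.5: 3, 3.
Count = 2.
By the argument principle, (1/2πi) ∮_{|z|=R} p'(z)/p(z) dz equals exactly this count.

Number of zeros inside |z| < 3.5: 2.


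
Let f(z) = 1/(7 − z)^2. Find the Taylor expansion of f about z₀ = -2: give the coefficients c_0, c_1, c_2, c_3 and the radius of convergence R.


Let w = z − z₀, so z = z₀ + w.
Then 7 − z = 7 − (z₀ + w) = (7 − z₀) − w = 9 − w.
f(z) = 1/(9 − w)^2 = (1/(9)^2) · (1 − w/(9))^{−2}.
By the binomial series (1−u)^{−2} = Σ_{n≥0} C(n+1, 1) u^n for |u|<1, with u = w/(9):
  c_n = C(n+1, 1) / (9)^(n+2).
  c_0 = 1/(9)^2 = 1/81.
  c_1 = 2/(9)^3 = 2/729.
  c_2 = 3/(9)^4 = 1/2187.
  c_3 = 4/(9)^5 = 4/59049.
The series is valid for |w/d| < 1, i.e. |z − z₀| < |d|.
Radius of convergence: R = |7 − z₀| = |9| = 9 (distance from z₀ to the singularity z = 7).

c_0 = 1/81, c_1 = 2/729, c_2 = 1/2187, c_3 = 4/59049; R = 9.


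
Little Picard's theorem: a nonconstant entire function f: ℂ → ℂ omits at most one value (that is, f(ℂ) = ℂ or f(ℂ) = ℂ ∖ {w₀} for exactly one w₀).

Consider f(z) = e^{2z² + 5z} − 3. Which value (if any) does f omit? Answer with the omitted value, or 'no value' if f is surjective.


Little Picard bounds the complement of f(ℂ) to at most one point.
The exponent g(z) = 2z² + 5z is a nonconstant polynomial, hence surjective onto ℂ. So e^{g(z)} takes every value in {e^w : w ∈ ℂ} = ℂ ∖ {0}. Adding -3 shifts the range to ℂ ∖ {-3}. f omits exactly -3.

Omitted value: -3.


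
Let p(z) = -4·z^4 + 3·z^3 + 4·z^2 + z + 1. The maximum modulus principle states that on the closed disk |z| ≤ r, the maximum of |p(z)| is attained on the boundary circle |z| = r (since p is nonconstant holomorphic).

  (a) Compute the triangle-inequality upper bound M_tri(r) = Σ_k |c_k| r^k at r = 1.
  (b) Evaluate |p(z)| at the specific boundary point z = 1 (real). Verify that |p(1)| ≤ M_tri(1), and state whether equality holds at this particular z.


Coefficients: c_0 = 1, c_1 = 1, c_2 = 4, c_3 = 3, c_4 = -4. Radius r = 1.
Part (a). Triangle bound: M_tri(r) = Σ_k |c_k| r^k
  = |1|·1^0 + |1|·1^1 + |4|·1^2 + |3|·1^3 + |-4|·1^4
  = 1 + 1 + 4 + 3 + 4 = 13.
This bounds M(r) := max_{|z|=r} |p(z)| from above; equality holds iff all terms c_k z^k can be made to align in phase at a single z on |z|=r.
Part (b). At z = 1 (real, on the circle |z| = r):
  p(1) = (1)·1^0 + (1)·1^1 + (4)·1^2 + (3)·1^3 + (-4)·1^4 = 5.
  |p(1)| = 5.
Check: |p(1)| = 5 ≤ 13 = M_tri(1). ✓ Equality does not hold at z = 1 (the coefficients have mixed signs, so the terms do not all align in phase there).

M_tri(1) = 13; |p(1)| = 5; equality at z=1: no.


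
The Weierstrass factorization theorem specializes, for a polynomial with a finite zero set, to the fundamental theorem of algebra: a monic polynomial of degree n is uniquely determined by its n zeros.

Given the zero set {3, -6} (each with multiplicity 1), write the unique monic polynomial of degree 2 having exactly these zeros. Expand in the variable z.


The polynomial is p(z) = ∏_{α ∈ S} (z − α), where S = {3, -6}.
Expanding the product yields: p(z) = z^2 + 3·z -18.
The resulting polynomial has degree 2 and real coefficients as required.

p(z) = z^2 + 3·z -18.


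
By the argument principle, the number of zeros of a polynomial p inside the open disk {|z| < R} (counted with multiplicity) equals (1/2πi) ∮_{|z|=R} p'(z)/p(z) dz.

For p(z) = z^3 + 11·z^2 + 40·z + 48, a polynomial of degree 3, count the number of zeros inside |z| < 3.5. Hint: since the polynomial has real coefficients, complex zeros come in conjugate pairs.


The zeros of p are: -4, -3, -4.
Their magnitudes are: 4, 3, 4.
Zeros with |z| < R = 3.5: -3.
Count = 1.
By the argument principle, (1/2πi) ∮_{|z|=R} p'(z)/p(z) dz equals exactly this count.

Number of zeros inside |z| < 3.5: 1.


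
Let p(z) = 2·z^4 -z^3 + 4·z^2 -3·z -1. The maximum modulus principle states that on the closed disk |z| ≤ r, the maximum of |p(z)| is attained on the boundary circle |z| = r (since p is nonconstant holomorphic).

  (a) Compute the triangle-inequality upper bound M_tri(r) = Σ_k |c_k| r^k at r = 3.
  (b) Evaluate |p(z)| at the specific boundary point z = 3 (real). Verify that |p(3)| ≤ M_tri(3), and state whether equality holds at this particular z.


Coefficients: c_0 = -1, c_1 = -3, c_2 = 4, c_3 = -1, c_4 = 2. Radius r = 3.
Part (a). Triangle bound: M_tri(r) = Σ_k |c_k| r^k
  = |-1|·3^0 + |-3|·3^1 + |4|·3^2 + |-1|·3^3 + |2|·3^4
  = 1 + 9 + 36 + 27 + 162 = 235.
This bounds M(r) := max_{|z|=r} |p(z)| from above; equality holds iff all terms c_k z^k can be made to align in phase at a single z on |z|=r.
Part (b). At z = 3 (real, on the circle |z| = r):
  p(3) = (-1)·3^0 + (-3)·3^1 + (4)·3^2 + (-1)·3^3 + (2)·3^4 = 161.
  |p(3)| = 161.
Check: |p(3)| = 161 ≤ 235 = M_tri(3). ✓ Equality does not hold at z = 3 (the coefficients have mixed signs, so the terms do not all align in phase there).

M_tri(3) = 235; |p(3)| = 161; equality at z=3: no.


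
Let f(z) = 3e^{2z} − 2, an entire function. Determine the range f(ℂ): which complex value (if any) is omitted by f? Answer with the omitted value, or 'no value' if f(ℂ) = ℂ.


Little Picard bounds the complement of f(ℂ) to at most one point.
e^{2z} is never zero on ℂ, so 3·e^{2z} takes every value in ℂ ∖ {0}. Adding -2 shifts the range to ℂ ∖ {-2}. Thus f omits exactly the value -2.

Omitted value: -2.


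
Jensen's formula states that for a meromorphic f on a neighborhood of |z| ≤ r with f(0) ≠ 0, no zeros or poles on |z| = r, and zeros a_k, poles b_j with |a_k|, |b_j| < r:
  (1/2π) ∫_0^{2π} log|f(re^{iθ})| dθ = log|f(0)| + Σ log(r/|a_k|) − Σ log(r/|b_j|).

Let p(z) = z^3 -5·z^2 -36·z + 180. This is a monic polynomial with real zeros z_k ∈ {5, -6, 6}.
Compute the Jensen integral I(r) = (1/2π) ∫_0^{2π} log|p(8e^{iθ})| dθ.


Zeros: -6, 5, 6; r = 8.
Inside |z| < r: -6, 5, 6. Outside (|z| ≥ r): ∅.
p(0) = 180, so log|p(0)| = log(180) = 5.1930.
Apply Jensen: I(r) = log|p(0)| + Σ_k log(r/|z_k|), summed over zeros inside |z| < r.
  log(r/|z_k|) for z_k = 5: log(8/5) = 0.4700
  log(r/|z_k|) for z_k = -6: log(8/6) = 0.2877
  log(r/|z_k|) for z_k = 6: log(8/6) = 0.2877
Sum over inside zeros: 1.0454.
I(r) = log|p(0)| + (inside sum) = 5.1930 + 1.0454 = 6.2383.
Closed form (all zeros inside, monic): I(r) = n·log(r) = 3·log(8) = 6.2383. ✓

I(r) ≈ 6.2383.


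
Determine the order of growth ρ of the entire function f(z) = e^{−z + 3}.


|e^{−z + 3}| = e^{Re(-1·z) + 3} ≤ e^{1|z|^1 + 3} = e^{1r^1 + 3} on |z| = r, so ρ ≤ 1. Choosing z on |z|=r so that -1·z is real positive (always possible by picking arg z appropriately) gives |f(z)| = e^{1r^1 + 3}, matching the bound. The additive constant 3 does not affect log log M(r) ~ 1·log r. Hence ρ = 1.
Therefore ρ = 1.

Order ρ = 1.


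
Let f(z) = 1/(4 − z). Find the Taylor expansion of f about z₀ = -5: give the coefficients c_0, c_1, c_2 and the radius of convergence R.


Let w = z − z₀, so z = z₀ + w.
Then 4 − z = 4 − (z₀ + w) = (4 − z₀) − w = 9 − w.
f(z) = 1/(9 − w) = (1/(9)) · 1/(1 − w/(9)) = Σ_{n≥0} w^n / (9)^(n+1).
So c_n = 1/(9)^(n+1):
  c_0 = 1/(9)^1 = 1/9.
  c_1 = 1/(9)^2 = 1/81.
  c_2 = 1/(9)^3 = 1/729.
The series is valid for |w/d| < 1, i.e. |z − z₀| < |d|.
Radius of convergence: R = |4 − z₀| = |9| = 9 (distance from z₀ to the singularity z = 4).

c_0 = 1/9, c_1 = 1/81, c_2 = 1/729; R = 9.


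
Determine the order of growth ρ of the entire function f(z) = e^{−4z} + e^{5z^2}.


Each summand is entire of order 1 and 2 respectively (as in the single-exponential case). The order of a sum is at most the max of the orders, so ρ ≤ 2. For the lower bound: on |z|=r choose arg z so that 5z^2 is real positive; then |e^{5z^2}| = e^{5r^2} while |e^{-4z}| ≤ e^{4r^1} = o(e^{5r^2}). So |f| ≥ e^{5r^2}(1 − o(1)) and ρ ≥ 2. Hence ρ = max(1, 2) = 2.
Therefore ρ = 2.

Order ρ = 2.


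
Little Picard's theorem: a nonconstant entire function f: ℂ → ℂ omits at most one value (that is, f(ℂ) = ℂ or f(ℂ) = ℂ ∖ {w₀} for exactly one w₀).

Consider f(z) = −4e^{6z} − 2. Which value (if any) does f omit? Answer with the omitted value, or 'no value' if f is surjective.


Little Picard bounds the complement of f(ℂ) to at most one point.
e^{6z} is never zero on ℂ, so -4·e^{6z} takes every value in ℂ ∖ {0}. Adding -2 shifts the range to ℂ ∖ {-2}. Thus f omits exactly the value -2.

Omitted value: -2.


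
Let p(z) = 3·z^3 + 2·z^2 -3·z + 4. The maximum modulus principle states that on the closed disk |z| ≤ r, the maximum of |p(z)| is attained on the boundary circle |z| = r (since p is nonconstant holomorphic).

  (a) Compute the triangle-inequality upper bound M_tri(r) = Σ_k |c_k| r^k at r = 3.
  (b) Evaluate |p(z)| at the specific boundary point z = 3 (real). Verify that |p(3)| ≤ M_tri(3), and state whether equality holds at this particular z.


Coefficients: c_0 = 4, c_1 = -3, c_2 = 2, c_3 = 3. Radius r = 3.
Part (a). Triangle bound: M_tri(r) = Σ_k |c_k| r^k
  = |4|·3^0 + |-3|·3^1 + |2|·3^2 + |3|·3^3
  = 4 + 9 + 18 + 81 = 112.
This bounds M(r) := max_{|z|=r} |p(z)| from above; equality holds iff all terms c_k z^k can be made to align in phase at a single z on |z|=r.
Part (b). At z = 3 (real, on the circle |z| = r):
  p(3) = (4)·3^0 + (-3)·3^1 + (2)·3^2 + (3)·3^3 = 94.
  |p(3)| = 94.
Check: |p(3)| = 94 ≤ 112 = M_tri(3). ✓ Equality does not hold at z = 3 (the coefficients have mixed signs, so the terms do not all align in phase there).

M_tri(3) = 112; |p(3)| = 94; equality at z=3: no.


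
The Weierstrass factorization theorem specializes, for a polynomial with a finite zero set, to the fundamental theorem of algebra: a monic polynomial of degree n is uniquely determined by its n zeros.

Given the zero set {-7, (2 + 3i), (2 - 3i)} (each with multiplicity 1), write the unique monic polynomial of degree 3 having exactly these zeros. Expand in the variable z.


The polynomial is p(z) = ∏_{α ∈ S} (z − α), where S = {-7, (2 + 3i), (2 - 3i)}.
Expanding the product yields: p(z) = z^3 + 3·z^2 -15·z + 91.
Note conjugate pairs combine to real quadratics: (z − (2+3i))(z − (2−3i)) = z² − 4z + 13.
The resulting polynomial has degree 3 and real coefficients as required.

p(z) = z^3 + 3·z^2 -15·z + 91.


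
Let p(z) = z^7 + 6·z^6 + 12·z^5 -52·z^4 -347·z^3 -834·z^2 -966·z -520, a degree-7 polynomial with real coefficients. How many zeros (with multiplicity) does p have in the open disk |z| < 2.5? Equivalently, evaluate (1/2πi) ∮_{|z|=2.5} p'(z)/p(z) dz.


The zeros of p are: (-2 + 3i), (-2 - 3i), 4, (-2 + 1i), (-2 - 1i), (-1 + 1i), (-1 - 1i).
Their magnitudes are: 3.606, 3.606, 4, 2.236, 2.236, 1.414, 1.414.
Zeros with |z| < R = 2.5: (-2 + 1i), (-2 - 1i), (-1 + 1i), (-1 - 1i).
Count = 4.
By the argument principle, (1/2πi) ∮_{|z|=R} p'(z)/p(z) dz equals exactly this count.

Number of zeros inside |z| < 2.5: 4.


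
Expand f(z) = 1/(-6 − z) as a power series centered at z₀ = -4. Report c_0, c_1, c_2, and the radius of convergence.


Let w = z − z₀, so z = z₀ + w.
Then -6 − z = -6 − (z₀ + w) = (-6 − z₀) − w = -2 − w.
f(z) = 1/(-2 − w) = (1/(-2)) · 1/(1 − w/(-2)) = Σ_{n≥0} w^n / (-2)^(n+1).
So c_n = 1/(-2)^(n+1):
  c_0 = 1/(-2)^1 = -1/2.
  c_1 = 1/(-2)^2 = 1/4.
  c_2 = 1/(-2)^3 = -1/8.
The series is valid for |w/d| < 1, i.e. |z − z₀| < |d|.
Radius of convergence: R = |-6 − z₀| = |-2| = 2 (distance from z₀ to the singularity z = -6).

c_0 = -1/2, c_1 = 1/4, c_2 = -1/8; R = 2.


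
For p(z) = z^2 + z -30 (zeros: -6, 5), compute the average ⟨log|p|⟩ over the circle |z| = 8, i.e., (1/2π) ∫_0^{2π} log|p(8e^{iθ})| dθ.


Zeros: -6, 5; r = 8.
Inside |z| < r: -6, 5. Outside (|z| ≥ r): ∅.
p(0) = -30, so log|p(0)| = log(30) = 3.4012.
Apply Jensen: I(r) = log|p(0)| + Σ_k log(r/|z_k|), summed over zeros inside |z| < r.
  log(r/|z_k|) for z_k = -6: log(8/6) = 0.2877
  log(r/|z_k|) for z_k = 5: log(8/5) = 0.4700
Sum over inside zeros: 0.7577.
I(r) = log|p(0)| + (inside sum) = 3.4012 + 0.7577 = 4.1589.
Closed form (all zeros inside, monic): I(r) = n·log(r) = 2·log(8) = 4.1589. ✓

I(r) ≈ 4.1589.


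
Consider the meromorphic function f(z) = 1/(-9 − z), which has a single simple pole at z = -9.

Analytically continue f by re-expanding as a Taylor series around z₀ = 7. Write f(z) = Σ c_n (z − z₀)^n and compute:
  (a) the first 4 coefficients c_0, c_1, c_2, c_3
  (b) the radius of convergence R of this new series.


Let w = z − z₀, so z = z₀ + w.
Then -9 − z = -9 − (z₀ + w) = (-9 − z₀) − w = -16 − w.
f(z) = 1/(-16 − w) = (1/(-16)) · 1/(1 − w/(-16)) = Σ_{n≥0} w^n / (-16)^(n+1).
So c_n = 1/(-16)^(n+1):
  c_0 = 1/(-16)^1 = -1/16.
  c_1 = 1/(-16)^2 = 1/256.
  c_2 = 1/(-16)^3 = -1/4096.
  c_3 = 1/(-16)^4 = 1/65536.
The series is valid for |w/d| < 1, i.e. |z − z₀| < |d|.
Radius of convergence: R = |-9 − z₀| = |-16| = 16 (distance from z₀ to the singularity z = -9).

c_0 = -1/16, c_1 = 1/256, c_2 = -1/4096, c_3 = 1/65536; R = 16.
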